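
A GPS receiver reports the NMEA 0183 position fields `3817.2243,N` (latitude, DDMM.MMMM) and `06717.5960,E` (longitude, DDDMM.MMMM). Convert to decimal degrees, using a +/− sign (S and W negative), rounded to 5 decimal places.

38.28707, 67.29327

φ: degrees = first 2 digits = 38, minutes = 17.2243; 38 + 17.2243/60 = 38.287072
N → positive
λ: degrees = first 3 digits = 67, minutes = 17.596; 67 + 17.596/60 = 67.293267
E → positive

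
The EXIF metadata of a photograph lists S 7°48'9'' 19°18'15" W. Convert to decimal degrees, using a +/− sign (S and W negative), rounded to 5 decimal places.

-7.80250, -19.30417

φ: 48′ + 9″ = 48.15000′; 7 + 48.15000/60 = 7.802500
S ⇒ negate
λ: 19° + 18/60 + 15/3600 = 19 + 0.300000 + 0.004167 = 19.304167
W ⇒ negate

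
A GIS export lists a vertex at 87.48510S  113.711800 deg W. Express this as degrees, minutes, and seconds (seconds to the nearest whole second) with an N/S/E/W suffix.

87°29′6″ S, 113°42′42″ W

Latitude: whole degrees 87; 29.10600′ → 29′ and 6.36″
Longitude: 0.711800 × 60 = 42.70800′ → 42′, remainder × 60 = 42.48″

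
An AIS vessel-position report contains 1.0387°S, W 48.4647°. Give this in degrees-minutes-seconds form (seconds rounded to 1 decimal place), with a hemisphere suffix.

φ: 0.038700° → 2.32200′; 0.32200 × 60 = 19.320″
Lon: 0.464700° → 27.88200′; 0.88200 × 60 = 52.920″

1°02′19.3″ S, 48°27′52.9″ W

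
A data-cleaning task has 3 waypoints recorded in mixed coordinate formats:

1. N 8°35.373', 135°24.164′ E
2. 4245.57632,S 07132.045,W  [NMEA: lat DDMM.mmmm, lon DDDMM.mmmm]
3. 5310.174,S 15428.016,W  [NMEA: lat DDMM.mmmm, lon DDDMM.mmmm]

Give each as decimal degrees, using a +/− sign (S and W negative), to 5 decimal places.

Point 1:
  Lat: 35.373′ = 0.589550°; total 8.589550
  N ⇒ keep positive
  Lon: 135 + 24.164/60 = 135.402733
  E ⇒ keep positive
Point 2:
  Latitude: split at 2 digits → 42° and 45.57632′; 42 + 45.57632/60 = 42.759605
  S → negative
  Lon: degrees = first 3 digits = 71, minutes = 32.045; 71 + 32.045/60 = 71.534083
  hemisphere W, so the sign is −
Point 3:
  Latitude: degrees = first 2 digits = 53, minutes = 10.174; 53 + 10.174/60 = 53.169567
  hemisphere S, so the sign is −
  Longitude: split at 3 digits → 154° and 28.016′; 154 + 28.016/60 = 154.466933
  W → negative

1. 8.58955, 135.40273
2. -42.75961, -71.53408
3. -53.16957, -154.46693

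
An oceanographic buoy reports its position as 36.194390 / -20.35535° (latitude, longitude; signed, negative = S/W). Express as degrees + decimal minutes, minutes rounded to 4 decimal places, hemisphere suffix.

36° 11.6634′ N, 20° 21.3210′ W

φ: fractional part 0.194390 → 11.663400 minutes
Longitude is negative → W; |value| = 20.355350
λ: fractional part 0.355350 → 21.321000 minutes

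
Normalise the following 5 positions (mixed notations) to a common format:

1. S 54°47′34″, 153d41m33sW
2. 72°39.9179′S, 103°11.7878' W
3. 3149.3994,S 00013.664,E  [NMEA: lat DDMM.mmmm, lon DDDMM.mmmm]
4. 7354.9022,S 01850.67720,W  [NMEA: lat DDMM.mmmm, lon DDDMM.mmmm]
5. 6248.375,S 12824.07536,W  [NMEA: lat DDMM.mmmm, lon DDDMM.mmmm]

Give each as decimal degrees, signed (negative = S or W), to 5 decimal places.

1. -54.79278, -153.69250
2. -72.66530, -103.19646
3. -31.82332, 0.22773
4. -73.91504, -18.84462
5. -62.80625, -128.40126

Point 1:
  φ: 47′ + 34″ = 47.56667′; 54 + 47.56667/60 = 54.792778
  S ⇒ negate
  λ: 153 + 41/60 + 33/3600 = 153.692500
  W → negative
Point 2:
  Lat: 39.9179′ = 0.665298°; total 72.665298
  hemisphere S, so the sign is −
  Lon: 11.7878′ = 0.196463°; total 103.196463
  hemisphere W, so the sign is −
Point 3:
  Latitude: split at 2 digits → 31° and 49.3994′; 31 + 49.3994/60 = 31.823323
  S ⇒ negate
  Longitude: degrees = first 3 digits = 0, minutes = 13.664; 0 + 13.664/60 = 0.227733
  E → positive
Point 4:
  φ: degrees = first 2 digits = 73, minutes = 54.9022; 73 + 54.9022/60 = 73.915037
  S → negative
  Longitude: split at 3 digits → 018° and 50.6772′; 18 + 50.6772/60 = 18.844620
  W → negative
Point 5:
  φ: degrees = first 2 digits = 62, minutes = 48.375; 62 + 48.375/60 = 62.806250
  hemisphere S, so the sign is −
  Lon: split at 3 digits → 128° and 24.07536′; 128 + 24.07536/60 = 128.401256
  W ⇒ negate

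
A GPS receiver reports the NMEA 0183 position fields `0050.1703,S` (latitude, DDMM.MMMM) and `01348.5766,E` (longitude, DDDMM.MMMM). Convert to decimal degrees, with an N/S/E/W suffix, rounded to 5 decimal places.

0.83617° S, 13.80961° E

Latitude: degrees = first 2 digits = 0, minutes = 50.1703; 0 + 50.1703/60 = 0.836172
λ: split at 3 digits → 013° and 48.5766′; 13 + 48.5766/60 = 13.809610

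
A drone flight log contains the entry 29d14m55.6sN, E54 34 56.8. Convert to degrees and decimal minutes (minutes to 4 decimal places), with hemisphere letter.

29° 14.9267′ N, 54° 34.9467′ E

Latitude: seconds/60 = 0.92667; minutes = 14 + 0.92667 = 14.926667
λ: 34 + 56.8/60 = 34.946667′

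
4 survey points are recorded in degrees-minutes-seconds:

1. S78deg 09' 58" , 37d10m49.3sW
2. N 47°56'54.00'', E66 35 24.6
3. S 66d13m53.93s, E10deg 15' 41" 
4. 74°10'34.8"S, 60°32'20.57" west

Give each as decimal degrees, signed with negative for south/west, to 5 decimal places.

1. -78.16611, -37.18036
2. 47.94833, 66.59017
3. -66.23165, 10.26139
4. -74.17633, -60.53905

Point 1:
  φ: 78 + 9/60 + 58/3600 = 78.166111
  S ⇒ negate
  λ: 37° + 10/60 + 49.3/3600 = 37 + 0.166667 + 0.013694 = 37.180361
  W ⇒ negate
Point 2:
  φ: 47 + 56/60 + 54/3600 = 47.948333
  N ⇒ keep positive
  Longitude: 66° + 35/60 + 24.6/3600 = 66 + 0.583333 + 0.006833 = 66.590167
  E → positive
Point 3:
  Latitude: 66 + 13/60 + 53.93/3600 = 66.231647
  hemisphere S, so the sign is −
  Lon: 10° + 15/60 + 41/3600 = 10 + 0.250000 + 0.011389 = 10.261389
  E → positive
Point 4:
  Lat: 74 + 10/60 + 34.8/3600 = 74.176333
  S ⇒ negate
  λ: 60° + 32/60 + 20.57/3600 = 60 + 0.533333 + 0.005714 = 60.539047
  W ⇒ negate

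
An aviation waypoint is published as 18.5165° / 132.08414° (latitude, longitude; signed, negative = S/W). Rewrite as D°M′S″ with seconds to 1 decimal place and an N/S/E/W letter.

Lat: 0.516500° → 30.99000′; 0.99000 × 60 = 59.400″
Lon: whole degrees 132; 5.04840′ → 5′ and 2.904″

18°30′59.4″ N, 132°05′2.9″ E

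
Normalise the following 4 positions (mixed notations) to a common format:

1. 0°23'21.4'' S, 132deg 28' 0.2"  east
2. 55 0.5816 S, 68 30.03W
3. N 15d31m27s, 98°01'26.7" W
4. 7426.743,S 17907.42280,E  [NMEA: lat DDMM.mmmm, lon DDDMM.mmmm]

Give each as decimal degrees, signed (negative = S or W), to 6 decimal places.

1. -0.389278, 132.466722
2. -55.009693, -68.500500
3. 15.524167, -98.024083
4. -74.445717, 179.123713

Point 1:
  Lat: 23′ + 21.4″ = 23.35667′; 0 + 23.35667/60 = 0.3892778
  S → negative
  Longitude: 132° + 28/60 + 0.2/3600 = 132 + 0.466667 + 0.000056 = 132.4667222
  E → positive
Point 2:
  Latitude: 55 + 0.5816/60 = 55.0096933
  hemisphere S, so the sign is −
  λ: 68 + 30.03/60 = 68.5005000
  W ⇒ negate
Point 3:
  φ: 31′ + 27″ = 31.45000′; 15 + 31.45000/60 = 15.5241667
  N ⇒ keep positive
  λ: 1′ + 26.7″ = 1.44500′; 98 + 1.44500/60 = 98.0240833
  W ⇒ negate
Point 4:
  Lat: degrees = first 2 digits = 74, minutes = 26.743; 74 + 26.743/60 = 74.4457167
  hemisphere S, so the sign is −
  λ: split at 3 digits → 179° and 7.4228′; 179 + 7.4228/60 = 179.1237133
  E ⇒ keep positive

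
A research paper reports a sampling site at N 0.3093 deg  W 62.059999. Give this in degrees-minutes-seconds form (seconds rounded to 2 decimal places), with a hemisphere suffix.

0°18′33.48″ N, 62°03′36.00″ W

φ: 0.309300 × 60 = 18.55800′ → 18′, remainder × 60 = 33.4800″
λ: whole degrees 62; 3.59994′ → 3′ and 35.9964″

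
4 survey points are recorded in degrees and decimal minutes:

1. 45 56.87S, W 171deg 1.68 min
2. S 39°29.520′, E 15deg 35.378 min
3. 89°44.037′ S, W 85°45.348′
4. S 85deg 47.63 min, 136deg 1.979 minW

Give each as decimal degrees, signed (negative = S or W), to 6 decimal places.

Point 1:
  Lat: 45 + 56.87/60 = 45.9478333
  hemisphere S, so the sign is −
  Longitude: 1.68′ = 0.028000°; total 171.0280000
  W ⇒ negate
Point 2:
  Latitude: 39 + 29.52/60 = 39.4920000
  S → negative
  λ: 35.378′ = 0.589633°; total 15.5896333
  E ⇒ keep positive
Point 3:
  Lat: 44.037′ = 0.733950°; total 89.7339500
  hemisphere S, so the sign is −
  Lon: 85 + 45.348/60 = 85.7558000
  W → negative
Point 4:
  Latitude: 47.63′ = 0.793833°; total 85.7938333
  S → negative
  λ: 136 + 1.979/60 = 136.0329833
  hemisphere W, so the sign is −

1. -45.947833, -171.028000
2. -39.492000, 15.589633
3. -89.733950, -85.755800
4. -85.793833, -136.032983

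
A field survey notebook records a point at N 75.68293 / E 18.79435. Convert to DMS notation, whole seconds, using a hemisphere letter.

Lat: 0.682930 × 60 = 40.97580′ → 40′, remainder × 60 = 58.55″
Lon: whole degrees 18; 47.66100′ → 47′ and 39.66″

75°40′59″ N, 18°47′40″ E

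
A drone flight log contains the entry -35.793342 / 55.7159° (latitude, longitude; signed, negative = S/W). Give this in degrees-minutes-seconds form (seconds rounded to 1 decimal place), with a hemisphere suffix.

Latitude is negative → S; |value| = 35.793342
φ: whole degrees 35; 47.60052′ → 47′ and 36.031″
Lon: whole degrees 55; 42.95400′ → 42′ and 57.240″

35°47′36.0″ S, 55°42′57.2″ E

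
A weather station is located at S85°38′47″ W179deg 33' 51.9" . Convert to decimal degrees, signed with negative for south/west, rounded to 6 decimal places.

Latitude: 85° + 38/60 + 47/3600 = 85 + 0.633333 + 0.013056 = 85.6463889
S → negative
Lon: 179 + 33/60 + 51.9/3600 = 179.5644167
W ⇒ negate

-85.646389, -179.564417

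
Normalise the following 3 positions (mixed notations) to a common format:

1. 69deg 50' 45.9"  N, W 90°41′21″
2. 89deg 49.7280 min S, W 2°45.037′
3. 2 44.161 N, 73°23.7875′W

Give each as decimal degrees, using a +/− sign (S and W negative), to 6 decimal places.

Point 1:
  φ: 69° + 50/60 + 45.9/3600 = 69 + 0.833333 + 0.012750 = 69.8460833
  N → positive
  Lon: 41′ + 21″ = 41.35000′; 90 + 41.35000/60 = 90.6891667
  W → negative
Point 2:
  φ: 89 + 49.728/60 = 89.8288000
  hemisphere S, so the sign is −
  Longitude: 45.037′ = 0.750617°; total 2.7506167
  W ⇒ negate
Point 3:
  φ: 44.161′ = 0.736017°; total 2.7360167
  N → positive
  Lon: 23.7875′ = 0.396458°; total 73.3964583
  W ⇒ negate

1. 69.846083, -90.689167
2. -89.828800, -2.750617
3. 2.736017, -73.396458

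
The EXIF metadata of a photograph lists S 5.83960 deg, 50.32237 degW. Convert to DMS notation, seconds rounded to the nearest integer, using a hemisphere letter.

5°50′23″ S, 50°19′21″ W

φ: 0.839600 × 60 = 50.37600′ → 50′, remainder × 60 = 22.56″
Longitude: whole degrees 50; 19.34220′ → 19′ and 20.53″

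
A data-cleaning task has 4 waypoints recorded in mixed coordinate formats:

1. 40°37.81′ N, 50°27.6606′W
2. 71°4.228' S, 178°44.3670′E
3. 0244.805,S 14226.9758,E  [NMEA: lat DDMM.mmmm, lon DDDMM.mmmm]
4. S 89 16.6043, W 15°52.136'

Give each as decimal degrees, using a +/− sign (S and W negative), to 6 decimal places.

1. 40.630167, -50.461010
2. -71.070467, 178.739450
3. -2.746750, 142.449597
4. -89.276738, -15.868933

Point 1:
  Lat: 40 + 37.81/60 = 40.6301667
  N → positive
  λ: 27.6606′ = 0.461010°; total 50.4610100
  W ⇒ negate
Point 2:
  Latitude: 4.228′ = 0.070467°; total 71.0704667
  S ⇒ negate
  Longitude: 178 + 44.367/60 = 178.7394500
  E ⇒ keep positive
Point 3:
  φ: split at 2 digits → 02° and 44.805′; 2 + 44.805/60 = 2.7467500
  S → negative
  Lon: degrees = first 3 digits = 142, minutes = 26.9758; 142 + 26.9758/60 = 142.4495967
  E ⇒ keep positive
Point 4:
  Latitude: 16.6043′ = 0.276738°; total 89.2767383
  hemisphere S, so the sign is −
  Lon: 15 + 52.136/60 = 15.8689333
  W ⇒ negate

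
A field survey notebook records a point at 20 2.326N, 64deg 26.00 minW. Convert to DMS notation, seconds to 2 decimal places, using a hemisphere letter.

20°02′19.56″ N, 64°26′0.00″ W

Lat: 2.32600′ → 2′ and 0.32600 × 60 = 19.5600″
Lon: 26.00000′ → 26′ and 0.00000 × 60 = 0.0000″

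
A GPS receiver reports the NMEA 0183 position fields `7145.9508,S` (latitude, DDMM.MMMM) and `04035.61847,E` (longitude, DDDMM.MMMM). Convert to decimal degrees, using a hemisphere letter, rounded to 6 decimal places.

Latitude: split at 2 digits → 71° and 45.9508′; 71 + 45.9508/60 = 71.7658467
Lon: degrees = first 3 digits = 40, minutes = 35.61847; 40 + 35.61847/60 = 40.5936412

71.765847° S, 40.593641° E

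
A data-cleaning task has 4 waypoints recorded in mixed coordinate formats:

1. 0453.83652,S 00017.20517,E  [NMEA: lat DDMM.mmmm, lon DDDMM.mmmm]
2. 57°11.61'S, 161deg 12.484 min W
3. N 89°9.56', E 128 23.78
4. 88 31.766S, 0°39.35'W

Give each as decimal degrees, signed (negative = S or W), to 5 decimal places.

Point 1:
  Lat: degrees = first 2 digits = 4, minutes = 53.83652; 4 + 53.83652/60 = 4.897275
  S ⇒ negate
  Longitude: degrees = first 3 digits = 0, minutes = 17.20517; 0 + 17.20517/60 = 0.286753
  E ⇒ keep positive
Point 2:
  φ: 57 + 11.61/60 = 57.193500
  S ⇒ negate
  Lon: 12.484′ = 0.208067°; total 161.208067
  W ⇒ negate
Point 3:
  Lat: 89 + 9.56/60 = 89.159333
  N ⇒ keep positive
  Longitude: 23.78′ = 0.396333°; total 128.396333
  E → positive
Point 4:
  φ: 31.766′ = 0.529433°; total 88.529433
  S ⇒ negate
  Lon: 0 + 39.35/60 = 0.655833
  W ⇒ negate

1. -4.89728, 0.28675
2. -57.19350, -161.20807
3. 89.15933, 128.39633
4. -88.52943, -0.65583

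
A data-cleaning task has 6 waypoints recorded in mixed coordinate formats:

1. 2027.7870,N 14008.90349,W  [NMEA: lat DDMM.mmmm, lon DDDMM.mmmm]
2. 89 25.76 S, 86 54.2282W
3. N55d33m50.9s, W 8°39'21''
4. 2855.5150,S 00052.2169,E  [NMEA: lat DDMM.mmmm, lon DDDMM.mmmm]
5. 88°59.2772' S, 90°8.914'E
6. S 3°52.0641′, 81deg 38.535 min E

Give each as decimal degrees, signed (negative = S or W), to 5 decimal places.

Point 1:
  φ: degrees = first 2 digits = 20, minutes = 27.787; 20 + 27.787/60 = 20.463117
  N ⇒ keep positive
  Longitude: degrees = first 3 digits = 140, minutes = 8.90349; 140 + 8.90349/60 = 140.148392
  W ⇒ negate
Point 2:
  Lat: 89 + 25.76/60 = 89.429333
  hemisphere S, so the sign is −
  λ: 54.2282′ = 0.903803°; total 86.903803
  W → negative
Point 3:
  Lat: 55 + 33/60 + 50.9/3600 = 55.564139
  N → positive
  Longitude: 39′ + 21″ = 39.35000′; 8 + 39.35000/60 = 8.655833
  W ⇒ negate
Point 4:
  φ: degrees = first 2 digits = 28, minutes = 55.515; 28 + 55.515/60 = 28.925250
  hemisphere S, so the sign is −
  Lon: split at 3 digits → 000° and 52.2169′; 0 + 52.2169/60 = 0.870282
  E → positive
Point 5:
  φ: 88 + 59.2772/60 = 88.987953
  S → negative
  λ: 8.914′ = 0.148567°; total 90.148567
  E → positive
Point 6:
  Latitude: 3 + 52.0641/60 = 3.867735
  hemisphere S, so the sign is −
  λ: 38.535′ = 0.642250°; total 81.642250
  E → positive

1. 20.46312, -140.14839
2. -89.42933, -86.90380
3. 55.56414, -8.65583
4. -28.92525, 0.87028
5. -88.98795, 90.14857
6. -3.86774, 81.64225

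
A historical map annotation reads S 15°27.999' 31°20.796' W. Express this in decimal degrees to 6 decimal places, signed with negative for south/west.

-15.466650, -31.346600

Latitude: 27.999′ = 0.466650°; total 15.4666500
S → negative
Lon: 31 + 20.796/60 = 31.3466000
hemisphere W, so the sign is −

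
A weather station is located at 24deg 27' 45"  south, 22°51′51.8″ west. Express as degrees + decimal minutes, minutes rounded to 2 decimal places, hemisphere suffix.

Latitude: seconds/60 = 0.75000; minutes = 27 + 0.75000 = 27.7500
Longitude: seconds/60 = 0.86333; minutes = 51 + 0.86333 = 51.8633

24° 27.75′ S, 22° 51.86′ W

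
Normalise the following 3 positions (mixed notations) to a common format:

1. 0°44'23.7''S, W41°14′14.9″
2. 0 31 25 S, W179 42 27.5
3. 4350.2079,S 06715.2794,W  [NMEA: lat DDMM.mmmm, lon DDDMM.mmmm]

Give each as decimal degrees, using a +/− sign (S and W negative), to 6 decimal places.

1. -0.739917, -41.237472
2. -0.523611, -179.707639
3. -43.836798, -67.254657

Point 1:
  Lat: 0° + 44/60 + 23.7/3600 = 0 + 0.733333 + 0.006583 = 0.7399167
  S ⇒ negate
  λ: 14′ + 14.9″ = 14.24833′; 41 + 14.24833/60 = 41.2374722
  hemisphere W, so the sign is −
Point 2:
  Lat: 31′ + 25″ = 31.41667′; 0 + 31.41667/60 = 0.5236111
  S → negative
  Lon: 179 + 42/60 + 27.5/3600 = 179.7076389
  W ⇒ negate
Point 3:
  Lat: degrees = first 2 digits = 43, minutes = 50.2079; 43 + 50.2079/60 = 43.8367983
  hemisphere S, so the sign is −
  Longitude: degrees = first 3 digits = 67, minutes = 15.2794; 67 + 15.2794/60 = 67.2546567
  W → negative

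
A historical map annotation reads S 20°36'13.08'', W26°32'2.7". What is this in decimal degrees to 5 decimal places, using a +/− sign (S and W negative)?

-20.60363, -26.53408

Latitude: 36′ + 13.08″ = 36.21800′; 20 + 36.21800/60 = 20.603633
S → negative
Lon: 32′ + 2.7″ = 32.04500′; 26 + 32.04500/60 = 26.534083
hemisphere W, so the sign is −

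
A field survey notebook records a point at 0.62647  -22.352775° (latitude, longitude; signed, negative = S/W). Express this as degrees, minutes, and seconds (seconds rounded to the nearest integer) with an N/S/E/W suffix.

0°37′35″ N, 22°21′10″ W

Lat: 0.626470 × 60 = 37.58820′ → 37′, remainder × 60 = 35.29″
Longitude is negative → W; |value| = 22.352775
Lon: whole degrees 22; 21.16650′ → 21′ and 9.99″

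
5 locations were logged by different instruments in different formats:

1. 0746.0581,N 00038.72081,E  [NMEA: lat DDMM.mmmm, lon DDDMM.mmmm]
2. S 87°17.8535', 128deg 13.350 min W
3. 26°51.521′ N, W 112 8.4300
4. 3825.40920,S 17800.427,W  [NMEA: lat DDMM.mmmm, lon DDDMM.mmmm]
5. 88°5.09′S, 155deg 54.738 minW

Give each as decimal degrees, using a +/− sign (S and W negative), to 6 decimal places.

Point 1:
  φ: degrees = first 2 digits = 7, minutes = 46.0581; 7 + 46.0581/60 = 7.7676350
  N → positive
  λ: split at 3 digits → 000° and 38.72081′; 0 + 38.72081/60 = 0.6453468
  E ⇒ keep positive
Point 2:
  Latitude: 87 + 17.8535/60 = 87.2975583
  S ⇒ negate
  Longitude: 13.35′ = 0.222500°; total 128.2225000
  W ⇒ negate
Point 3:
  Lat: 26 + 51.521/60 = 26.8586833
  N → positive
  Lon: 112 + 8.43/60 = 112.1405000
  hemisphere W, so the sign is −
Point 4:
  Latitude: degrees = first 2 digits = 38, minutes = 25.4092; 38 + 25.4092/60 = 38.4234867
  S → negative
  Longitude: split at 3 digits → 178° and 0.427′; 178 + 0.427/60 = 178.0071167
  W ⇒ negate
Point 5:
  Latitude: 88 + 5.09/60 = 88.0848333
  S ⇒ negate
  Lon: 155 + 54.738/60 = 155.9123000
  W ⇒ negate

1. 7.767635, 0.645347
2. -87.297558, -128.222500
3. 26.858683, -112.140500
4. -38.423487, -178.007117
5. -88.084833, -155.912300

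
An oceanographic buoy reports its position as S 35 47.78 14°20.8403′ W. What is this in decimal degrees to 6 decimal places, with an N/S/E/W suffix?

Lat: 47.78′ = 0.796333°; total 35.7963333
Longitude: 20.8403′ = 0.347338°; total 14.3473383

35.796333° S, 14.347338° W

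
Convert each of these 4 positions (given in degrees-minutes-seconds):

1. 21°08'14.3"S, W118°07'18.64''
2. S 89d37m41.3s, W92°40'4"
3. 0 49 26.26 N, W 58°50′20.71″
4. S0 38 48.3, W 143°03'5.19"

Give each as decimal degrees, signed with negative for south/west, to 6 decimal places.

Point 1:
  Lat: 21 + 8/60 + 14.3/3600 = 21.1373056
  hemisphere S, so the sign is −
  Lon: 7′ + 18.64″ = 7.31067′; 118 + 7.31067/60 = 118.1218444
  W ⇒ negate
Point 2:
  φ: 89° + 37/60 + 41.3/3600 = 89 + 0.616667 + 0.011472 = 89.6281389
  S → negative
  Lon: 92° + 40/60 + 4/3600 = 92 + 0.666667 + 0.001111 = 92.6677778
  W ⇒ negate
Point 3:
  Lat: 0 + 49/60 + 26.26/3600 = 0.8239611
  N ⇒ keep positive
  λ: 50′ + 20.71″ = 50.34517′; 58 + 50.34517/60 = 58.8390861
  hemisphere W, so the sign is −
Point 4:
  Lat: 0° + 38/60 + 48.3/3600 = 0 + 0.633333 + 0.013417 = 0.6467500
  hemisphere S, so the sign is −
  Longitude: 143° + 3/60 + 5.19/3600 = 143 + 0.050000 + 0.001442 = 143.0514417
  W ⇒ negate

1. -21.137306, -118.121844
2. -89.628139, -92.667778
3. 0.823961, -58.839086
4. -0.646750, -143.051442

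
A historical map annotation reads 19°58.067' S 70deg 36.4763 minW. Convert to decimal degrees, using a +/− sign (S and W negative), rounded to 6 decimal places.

-19.967783, -70.607938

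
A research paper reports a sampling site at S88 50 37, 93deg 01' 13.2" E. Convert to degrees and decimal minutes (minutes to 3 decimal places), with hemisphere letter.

Lat: 50 + 37/60 = 50.61667′
Lon: seconds/60 = 0.22000; minutes = 1 + 0.22000 = 1.22000

88° 50.617′ S, 93° 1.220′ E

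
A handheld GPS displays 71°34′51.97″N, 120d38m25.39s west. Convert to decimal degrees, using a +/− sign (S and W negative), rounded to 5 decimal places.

71.58110, -120.64039

Lat: 71° + 34/60 + 51.97/3600 = 71 + 0.566667 + 0.014436 = 71.581103
N → positive
Longitude: 120 + 38/60 + 25.39/3600 = 120.640386
W ⇒ negate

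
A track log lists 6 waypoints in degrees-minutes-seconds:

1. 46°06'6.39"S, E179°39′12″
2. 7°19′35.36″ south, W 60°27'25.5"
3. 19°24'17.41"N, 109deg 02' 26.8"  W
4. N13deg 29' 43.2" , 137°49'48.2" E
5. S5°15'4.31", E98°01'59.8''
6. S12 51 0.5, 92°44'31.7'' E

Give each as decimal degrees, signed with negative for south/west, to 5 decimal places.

1. -46.10178, 179.65333
2. -7.32649, -60.45708
3. 19.40484, -109.04078
4. 13.49533, 137.83006
5. -5.25120, 98.03328
6. -12.85014, 92.74214

Point 1:
  Latitude: 46° + 6/60 + 6.39/3600 = 46 + 0.100000 + 0.001775 = 46.101775
  S → negative
  Longitude: 39′ + 12″ = 39.20000′; 179 + 39.20000/60 = 179.653333
  E → positive
Point 2:
  Latitude: 7° + 19/60 + 35.36/3600 = 7 + 0.316667 + 0.009822 = 7.326489
  S → negative
  Lon: 60° + 27/60 + 25.5/3600 = 60 + 0.450000 + 0.007083 = 60.457083
  hemisphere W, so the sign is −
Point 3:
  Latitude: 19° + 24/60 + 17.41/3600 = 19 + 0.400000 + 0.004836 = 19.404836
  N → positive
  Longitude: 109° + 2/60 + 26.8/3600 = 109 + 0.033333 + 0.007444 = 109.040778
  hemisphere W, so the sign is −
Point 4:
  Latitude: 13 + 29/60 + 43.2/3600 = 13.495333
  N ⇒ keep positive
  λ: 49′ + 48.2″ = 49.80333′; 137 + 49.80333/60 = 137.830056
  E ⇒ keep positive
Point 5:
  Lat: 5° + 15/60 + 4.31/3600 = 5 + 0.250000 + 0.001197 = 5.251197
  hemisphere S, so the sign is −
  λ: 1′ + 59.8″ = 1.99667′; 98 + 1.99667/60 = 98.033278
  E ⇒ keep positive
Point 6:
  Latitude: 12° + 51/60 + 0.5/3600 = 12 + 0.850000 + 0.000139 = 12.850139
  S ⇒ negate
  Longitude: 92 + 44/60 + 31.7/3600 = 92.742139
  E → positive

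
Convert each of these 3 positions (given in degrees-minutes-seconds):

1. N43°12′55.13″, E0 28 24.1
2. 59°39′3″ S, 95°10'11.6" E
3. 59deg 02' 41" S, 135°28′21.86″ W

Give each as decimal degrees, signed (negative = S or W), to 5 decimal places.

1. 43.21531, 0.47336
2. -59.65083, 95.16989
3. -59.04472, -135.47274

Point 1:
  Lat: 43 + 12/60 + 55.13/3600 = 43.215314
  N → positive
  λ: 28′ + 24.1″ = 28.40167′; 0 + 28.40167/60 = 0.473361
  E → positive
Point 2:
  Latitude: 59 + 39/60 + 3/3600 = 59.650833
  S ⇒ negate
  Lon: 10′ + 11.6″ = 10.19333′; 95 + 10.19333/60 = 95.169889
  E ⇒ keep positive
Point 3:
  φ: 59° + 2/60 + 41/3600 = 59 + 0.033333 + 0.011389 = 59.044722
  hemisphere S, so the sign is −
  λ: 135° + 28/60 + 21.86/3600 = 135 + 0.466667 + 0.006072 = 135.472739
  hemisphere W, so the sign is −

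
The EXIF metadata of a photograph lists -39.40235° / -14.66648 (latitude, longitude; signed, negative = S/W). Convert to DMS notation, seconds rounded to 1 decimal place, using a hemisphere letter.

39°24′8.5″ S, 14°39′59.3″ W

Latitude is negative → S; |value| = 39.402350
Latitude: 0.402350° → 24.14100′; 0.14100 × 60 = 8.460″
Longitude is negative → W; |value| = 14.666480
Longitude: whole degrees 14; 39.98880′ → 39′ and 59.328″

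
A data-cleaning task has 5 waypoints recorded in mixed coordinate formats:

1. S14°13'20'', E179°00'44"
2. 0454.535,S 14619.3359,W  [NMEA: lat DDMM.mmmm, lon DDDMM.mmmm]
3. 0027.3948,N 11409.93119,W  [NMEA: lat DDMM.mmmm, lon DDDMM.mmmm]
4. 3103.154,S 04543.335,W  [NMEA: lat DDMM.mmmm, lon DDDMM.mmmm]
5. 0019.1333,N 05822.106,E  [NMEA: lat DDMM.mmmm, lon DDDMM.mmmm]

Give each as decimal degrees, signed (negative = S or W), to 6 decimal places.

1. -14.222222, 179.012222
2. -4.908917, -146.322265
3. 0.456580, -114.165520
4. -31.052567, -45.722250
5. 0.318888, 58.368433

Point 1:
  Lat: 13′ + 20″ = 13.33333′; 14 + 13.33333/60 = 14.2222222
  S ⇒ negate
  Longitude: 179° + 0/60 + 44/3600 = 179 + 0.000000 + 0.012222 = 179.0122222
  E ⇒ keep positive
Point 2:
  Latitude: degrees = first 2 digits = 4, minutes = 54.535; 4 + 54.535/60 = 4.9089167
  S → negative
  Lon: degrees = first 3 digits = 146, minutes = 19.3359; 146 + 19.3359/60 = 146.3222650
  W → negative
Point 3:
  Latitude: degrees = first 2 digits = 0, minutes = 27.3948; 0 + 27.3948/60 = 0.4565800
  N ⇒ keep positive
  Lon: degrees = first 3 digits = 114, minutes = 9.93119; 114 + 9.93119/60 = 114.1655198
  W ⇒ negate
Point 4:
  Latitude: degrees = first 2 digits = 31, minutes = 3.154; 31 + 3.154/60 = 31.0525667
  hemisphere S, so the sign is −
  Lon: degrees = first 3 digits = 45, minutes = 43.335; 45 + 43.335/60 = 45.7222500
  W → negative
Point 5:
  φ: split at 2 digits → 00° and 19.1333′; 0 + 19.1333/60 = 0.3188883
  N ⇒ keep positive
  Longitude: degrees = first 3 digits = 58, minutes = 22.106; 58 + 22.106/60 = 58.3684333
  E → positive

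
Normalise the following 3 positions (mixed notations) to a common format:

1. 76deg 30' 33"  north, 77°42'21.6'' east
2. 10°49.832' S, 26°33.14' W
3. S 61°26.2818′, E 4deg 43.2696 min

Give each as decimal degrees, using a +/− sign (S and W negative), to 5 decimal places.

Point 1:
  φ: 76 + 30/60 + 33/3600 = 76.509167
  N → positive
  Lon: 42′ + 21.6″ = 42.36000′; 77 + 42.36000/60 = 77.706000
  E ⇒ keep positive
Point 2:
  Latitude: 10 + 49.832/60 = 10.830533
  S → negative
  Lon: 33.14′ = 0.552333°; total 26.552333
  hemisphere W, so the sign is −
Point 3:
  Lat: 26.2818′ = 0.438030°; total 61.438030
  S → negative
  Longitude: 4 + 43.2696/60 = 4.721160
  E → positive

1. 76.50917, 77.70600
2. -10.83053, -26.55233
3. -61.43803, 4.72116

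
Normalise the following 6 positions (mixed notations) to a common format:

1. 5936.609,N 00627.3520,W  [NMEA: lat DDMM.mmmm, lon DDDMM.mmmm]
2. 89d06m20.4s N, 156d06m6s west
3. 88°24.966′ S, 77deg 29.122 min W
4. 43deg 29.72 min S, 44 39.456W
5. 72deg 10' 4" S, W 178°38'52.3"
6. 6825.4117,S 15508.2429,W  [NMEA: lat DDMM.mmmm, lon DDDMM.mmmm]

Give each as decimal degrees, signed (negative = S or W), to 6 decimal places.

1. 59.610150, -6.455867
2. 89.105667, -156.101667
3. -88.416100, -77.485367
4. -43.495333, -44.657600
5. -72.167778, -178.647861
6. -68.423528, -155.137382

Point 1:
  Latitude: degrees = first 2 digits = 59, minutes = 36.609; 59 + 36.609/60 = 59.6101500
  N → positive
  λ: degrees = first 3 digits = 6, minutes = 27.352; 6 + 27.352/60 = 6.4558667
  W ⇒ negate
Point 2:
  Latitude: 6′ + 20.4″ = 6.34000′; 89 + 6.34000/60 = 89.1056667
  N ⇒ keep positive
  λ: 156 + 6/60 + 6/3600 = 156.1016667
  hemisphere W, so the sign is −
Point 3:
  Lat: 88 + 24.966/60 = 88.4161000
  hemisphere S, so the sign is −
  λ: 29.122′ = 0.485367°; total 77.4853667
  hemisphere W, so the sign is −
Point 4:
  φ: 43 + 29.72/60 = 43.4953333
  hemisphere S, so the sign is −
  λ: 44 + 39.456/60 = 44.6576000
  W → negative
Point 5:
  Lat: 72 + 10/60 + 4/3600 = 72.1677778
  hemisphere S, so the sign is −
  Lon: 38′ + 52.3″ = 38.87167′; 178 + 38.87167/60 = 178.6478611
  W ⇒ negate
Point 6:
  φ: degrees = first 2 digits = 68, minutes = 25.4117; 68 + 25.4117/60 = 68.4235283
  S → negative
  Longitude: degrees = first 3 digits = 155, minutes = 8.2429; 155 + 8.2429/60 = 155.1373817
  W ⇒ negate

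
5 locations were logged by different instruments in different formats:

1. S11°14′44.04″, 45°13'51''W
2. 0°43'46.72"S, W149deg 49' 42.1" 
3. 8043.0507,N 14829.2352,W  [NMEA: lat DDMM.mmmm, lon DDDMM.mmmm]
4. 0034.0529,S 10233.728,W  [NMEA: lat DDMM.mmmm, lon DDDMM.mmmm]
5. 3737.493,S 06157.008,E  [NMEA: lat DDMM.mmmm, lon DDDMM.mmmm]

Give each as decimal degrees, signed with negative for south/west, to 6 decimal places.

Point 1:
  Latitude: 11 + 14/60 + 44.04/3600 = 11.2455667
  S → negative
  Lon: 45° + 13/60 + 51/3600 = 45 + 0.216667 + 0.014167 = 45.2308333
  hemisphere W, so the sign is −
Point 2:
  Lat: 0° + 43/60 + 46.72/3600 = 0 + 0.716667 + 0.012978 = 0.7296444
  hemisphere S, so the sign is −
  Longitude: 49′ + 42.1″ = 49.70167′; 149 + 49.70167/60 = 149.8283611
  W ⇒ negate
Point 3:
  Lat: degrees = first 2 digits = 80, minutes = 43.0507; 80 + 43.0507/60 = 80.7175117
  N ⇒ keep positive
  Longitude: degrees = first 3 digits = 148, minutes = 29.2352; 148 + 29.2352/60 = 148.4872533
  W → negative
Point 4:
  Lat: degrees = first 2 digits = 0, minutes = 34.0529; 0 + 34.0529/60 = 0.5675483
  hemisphere S, so the sign is −
  λ: degrees = first 3 digits = 102, minutes = 33.728; 102 + 33.728/60 = 102.5621333
  W ⇒ negate
Point 5:
  Lat: split at 2 digits → 37° and 37.493′; 37 + 37.493/60 = 37.6248833
  hemisphere S, so the sign is −
  λ: degrees = first 3 digits = 61, minutes = 57.008; 61 + 57.008/60 = 61.9501333
  E ⇒ keep positive

1. -11.245567, -45.230833
2. -0.729644, -149.828361
3. 80.717512, -148.487253
4. -0.567548, -102.562133
5. -37.624883, 61.950133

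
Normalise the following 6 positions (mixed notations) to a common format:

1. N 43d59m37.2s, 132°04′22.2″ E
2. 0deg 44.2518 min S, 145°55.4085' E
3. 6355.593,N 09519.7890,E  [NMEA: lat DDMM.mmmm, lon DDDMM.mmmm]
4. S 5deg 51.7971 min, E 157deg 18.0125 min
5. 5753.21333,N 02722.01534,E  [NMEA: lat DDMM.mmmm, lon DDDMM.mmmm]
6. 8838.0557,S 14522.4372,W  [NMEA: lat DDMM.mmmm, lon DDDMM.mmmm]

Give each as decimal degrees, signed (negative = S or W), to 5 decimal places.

Point 1:
  Latitude: 59′ + 37.2″ = 59.62000′; 43 + 59.62000/60 = 43.993667
  N → positive
  Lon: 4′ + 22.2″ = 4.37000′; 132 + 4.37000/60 = 132.072833
  E → positive
Point 2:
  Lat: 44.2518′ = 0.737530°; total 0.737530
  S → negative
  λ: 145 + 55.4085/60 = 145.923475
  E ⇒ keep positive
Point 3:
  Lat: degrees = first 2 digits = 63, minutes = 55.593; 63 + 55.593/60 = 63.926550
  N → positive
  λ: degrees = first 3 digits = 95, minutes = 19.789; 95 + 19.789/60 = 95.329817
  E → positive
Point 4:
  Latitude: 5 + 51.7971/60 = 5.863285
  hemisphere S, so the sign is −
  Lon: 18.0125′ = 0.300208°; total 157.300208
  E ⇒ keep positive
Point 5:
  Latitude: degrees = first 2 digits = 57, minutes = 53.21333; 57 + 53.21333/60 = 57.886889
  N ⇒ keep positive
  Longitude: degrees = first 3 digits = 27, minutes = 22.01534; 27 + 22.01534/60 = 27.366922
  E ⇒ keep positive
Point 6:
  φ: split at 2 digits → 88° and 38.0557′; 88 + 38.0557/60 = 88.634262
  S ⇒ negate
  λ: degrees = first 3 digits = 145, minutes = 22.4372; 145 + 22.4372/60 = 145.373953
  W → negative

1. 43.99367, 132.07283
2. -0.73753, 145.92348
3. 63.92655, 95.32982
4. -5.86329, 157.30021
5. 57.88689, 27.36692
6. -88.63426, -145.37395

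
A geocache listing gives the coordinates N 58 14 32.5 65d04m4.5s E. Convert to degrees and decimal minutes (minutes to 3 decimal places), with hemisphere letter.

58° 14.542′ N, 65° 4.075′ E

φ: 14 + 32.5/60 = 14.54167′
λ: 4 + 4.5/60 = 4.07500′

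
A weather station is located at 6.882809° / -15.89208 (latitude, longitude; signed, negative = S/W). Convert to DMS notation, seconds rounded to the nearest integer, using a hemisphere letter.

φ: 0.882809° → 52.96854′; 0.96854 × 60 = 58.11″
Longitude is negative → W; |value| = 15.892080
Lon: 0.892080 × 60 = 53.52480′ → 53′, remainder × 60 = 31.49″

6°52′58″ N, 15°53′31″ W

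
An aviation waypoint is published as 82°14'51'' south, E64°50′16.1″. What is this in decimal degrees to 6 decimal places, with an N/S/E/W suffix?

82.247500° S, 64.837806° E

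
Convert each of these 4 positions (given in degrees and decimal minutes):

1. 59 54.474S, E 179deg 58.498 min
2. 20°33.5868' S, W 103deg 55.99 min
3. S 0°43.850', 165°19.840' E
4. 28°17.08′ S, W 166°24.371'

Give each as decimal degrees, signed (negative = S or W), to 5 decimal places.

1. -59.90790, 179.97497
2. -20.55978, -103.93317
3. -0.73083, 165.33067
4. -28.28467, -166.40618

Point 1:
  Latitude: 59 + 54.474/60 = 59.907900
  hemisphere S, so the sign is −
  λ: 179 + 58.498/60 = 179.974967
  E → positive
Point 2:
  φ: 20 + 33.5868/60 = 20.559780
  S ⇒ negate
  λ: 55.99′ = 0.933167°; total 103.933167
  W → negative
Point 3:
  Latitude: 43.85′ = 0.730833°; total 0.730833
  S ⇒ negate
  Lon: 19.84′ = 0.330667°; total 165.330667
  E → positive
Point 4:
  Lat: 17.08′ = 0.284667°; total 28.284667
  S → negative
  Longitude: 24.371′ = 0.406183°; total 166.406183
  hemisphere W, so the sign is −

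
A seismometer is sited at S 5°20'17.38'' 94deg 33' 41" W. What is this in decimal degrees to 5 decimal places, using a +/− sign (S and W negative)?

Lat: 20′ + 17.38″ = 20.28967′; 5 + 20.28967/60 = 5.338161
S ⇒ negate
λ: 94 + 33/60 + 41/3600 = 94.561389
W ⇒ negate

-5.33816, -94.56139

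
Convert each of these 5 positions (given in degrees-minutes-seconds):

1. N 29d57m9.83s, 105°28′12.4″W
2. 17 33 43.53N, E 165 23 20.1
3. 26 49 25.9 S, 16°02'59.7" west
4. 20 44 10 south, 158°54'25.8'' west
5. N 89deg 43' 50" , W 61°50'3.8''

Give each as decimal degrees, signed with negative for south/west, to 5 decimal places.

Point 1:
  Lat: 29° + 57/60 + 9.83/3600 = 29 + 0.950000 + 0.002731 = 29.952731
  N ⇒ keep positive
  Lon: 28′ + 12.4″ = 28.20667′; 105 + 28.20667/60 = 105.470111
  W → negative
Point 2:
  Lat: 17° + 33/60 + 43.53/3600 = 17 + 0.550000 + 0.012092 = 17.562092
  N ⇒ keep positive
  Lon: 165° + 23/60 + 20.1/3600 = 165 + 0.383333 + 0.005583 = 165.388917
  E → positive
Point 3:
  Latitude: 49′ + 25.9″ = 49.43167′; 26 + 49.43167/60 = 26.823861
  S → negative
  Longitude: 2′ + 59.7″ = 2.99500′; 16 + 2.99500/60 = 16.049917
  hemisphere W, so the sign is −
Point 4:
  Latitude: 20° + 44/60 + 10/3600 = 20 + 0.733333 + 0.002778 = 20.736111
  S → negative
  Longitude: 158 + 54/60 + 25.8/3600 = 158.907167
  hemisphere W, so the sign is −
Point 5:
  Lat: 89 + 43/60 + 50/3600 = 89.730556
  N ⇒ keep positive
  Longitude: 61° + 50/60 + 3.8/3600 = 61 + 0.833333 + 0.001056 = 61.834389
  W → negative

1. 29.95273, -105.47011
2. 17.56209, 165.38892
3. -26.82386, -16.04992
4. -20.73611, -158.90717
5. 89.73056, -61.83439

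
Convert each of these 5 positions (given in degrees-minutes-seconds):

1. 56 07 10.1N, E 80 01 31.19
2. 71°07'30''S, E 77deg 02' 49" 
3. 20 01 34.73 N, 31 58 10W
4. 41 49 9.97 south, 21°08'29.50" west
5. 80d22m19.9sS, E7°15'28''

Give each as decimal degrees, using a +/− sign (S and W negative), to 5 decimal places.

1. 56.11947, 80.02533
2. -71.12500, 77.04694
3. 20.02631, -31.96944
4. -41.81944, -21.14153
5. -80.37219, 7.25778

Point 1:
  Latitude: 56 + 7/60 + 10.1/3600 = 56.119472
  N ⇒ keep positive
  Lon: 80 + 1/60 + 31.19/3600 = 80.025331
  E → positive
Point 2:
  Latitude: 71 + 7/60 + 30/3600 = 71.125000
  S → negative
  Lon: 77 + 2/60 + 49/3600 = 77.046944
  E → positive
Point 3:
  Lat: 1′ + 34.73″ = 1.57883′; 20 + 1.57883/60 = 20.026314
  N → positive
  λ: 31° + 58/60 + 10/3600 = 31 + 0.966667 + 0.002778 = 31.969444
  hemisphere W, so the sign is −
Point 4:
  Lat: 49′ + 9.97″ = 49.16617′; 41 + 49.16617/60 = 41.819436
  S → negative
  λ: 21° + 8/60 + 29.5/3600 = 21 + 0.133333 + 0.008194 = 21.141528
  W ⇒ negate
Point 5:
  Lat: 80° + 22/60 + 19.9/3600 = 80 + 0.366667 + 0.005528 = 80.372194
  S ⇒ negate
  Lon: 7 + 15/60 + 28/3600 = 7.257778
  E ⇒ keep positive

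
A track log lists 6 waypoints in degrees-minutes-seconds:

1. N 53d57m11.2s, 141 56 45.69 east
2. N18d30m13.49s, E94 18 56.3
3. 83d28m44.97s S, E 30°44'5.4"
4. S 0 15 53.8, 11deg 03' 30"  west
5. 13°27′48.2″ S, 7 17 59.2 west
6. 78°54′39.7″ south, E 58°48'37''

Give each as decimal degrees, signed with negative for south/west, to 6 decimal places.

1. 53.953111, 141.946025
2. 18.503747, 94.315639
3. -83.479158, 30.734833
4. -0.264944, -11.058333
5. -13.463389, -7.299778
6. -78.911028, 58.810278

Point 1:
  Lat: 53° + 57/60 + 11.2/3600 = 53 + 0.950000 + 0.003111 = 53.9531111
  N → positive
  Longitude: 56′ + 45.69″ = 56.76150′; 141 + 56.76150/60 = 141.9460250
  E → positive
Point 2:
  φ: 18 + 30/60 + 13.49/3600 = 18.5037472
  N ⇒ keep positive
  Lon: 18′ + 56.3″ = 18.93833′; 94 + 18.93833/60 = 94.3156389
  E ⇒ keep positive
Point 3:
  Lat: 83 + 28/60 + 44.97/3600 = 83.4791583
  S → negative
  Lon: 30 + 44/60 + 5.4/3600 = 30.7348333
  E ⇒ keep positive
Point 4:
  φ: 0 + 15/60 + 53.8/3600 = 0.2649444
  hemisphere S, so the sign is −
  Longitude: 3′ + 30″ = 3.50000′; 11 + 3.50000/60 = 11.0583333
  W → negative
Point 5:
  φ: 13° + 27/60 + 48.2/3600 = 13 + 0.450000 + 0.013389 = 13.4633889
  S → negative
  λ: 17′ + 59.2″ = 17.98667′; 7 + 17.98667/60 = 7.2997778
  W ⇒ negate
Point 6:
  Lat: 54′ + 39.7″ = 54.66167′; 78 + 54.66167/60 = 78.9110278
  hemisphere S, so the sign is −
  Longitude: 48′ + 37″ = 48.61667′; 58 + 48.61667/60 = 58.8102778
  E ⇒ keep positive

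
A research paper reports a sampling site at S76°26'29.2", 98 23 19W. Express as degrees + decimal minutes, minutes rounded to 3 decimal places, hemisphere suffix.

Lat: seconds/60 = 0.48667; minutes = 26 + 0.48667 = 26.48667
Lon: 23 + 19/60 = 23.31667′

76° 26.487′ S, 98° 23.317′ W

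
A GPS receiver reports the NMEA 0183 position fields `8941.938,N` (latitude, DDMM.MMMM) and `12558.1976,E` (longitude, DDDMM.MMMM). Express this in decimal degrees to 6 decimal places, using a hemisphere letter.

Latitude: split at 2 digits → 89° and 41.938′; 89 + 41.938/60 = 89.6989667
Lon: split at 3 digits → 125° and 58.1976′; 125 + 58.1976/60 = 125.9699600

89.698967° N, 125.969960° E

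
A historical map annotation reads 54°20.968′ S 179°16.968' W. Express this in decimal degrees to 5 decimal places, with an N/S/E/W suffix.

54.34947° S, 179.28280° W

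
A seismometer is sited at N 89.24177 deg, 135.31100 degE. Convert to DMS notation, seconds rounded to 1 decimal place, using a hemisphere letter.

89°14′30.4″ N, 135°18′39.6″ E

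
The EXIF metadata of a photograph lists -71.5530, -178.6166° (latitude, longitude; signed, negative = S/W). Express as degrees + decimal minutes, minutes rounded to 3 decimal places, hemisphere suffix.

71° 33.180′ S, 178° 36.996′ W

Latitude is negative → S; |value| = 71.553000
Lat: fractional part 0.553000 → 33.18000 minutes
Longitude is negative → W; |value| = 178.616600
Lon: 178° + 0.616600 × 60 = 178° 36.99600′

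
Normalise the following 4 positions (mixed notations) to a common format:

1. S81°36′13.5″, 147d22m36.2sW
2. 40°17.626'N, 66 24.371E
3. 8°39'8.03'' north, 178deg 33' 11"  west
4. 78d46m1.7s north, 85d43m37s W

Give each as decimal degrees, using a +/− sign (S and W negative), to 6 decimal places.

Point 1:
  Latitude: 81 + 36/60 + 13.5/3600 = 81.6037500
  S → negative
  Longitude: 147 + 22/60 + 36.2/3600 = 147.3767222
  W → negative
Point 2:
  Latitude: 40 + 17.626/60 = 40.2937667
  N → positive
  Lon: 24.371′ = 0.406183°; total 66.4061833
  E ⇒ keep positive
Point 3:
  φ: 39′ + 8.03″ = 39.13383′; 8 + 39.13383/60 = 8.6522306
  N → positive
  Longitude: 178° + 33/60 + 11/3600 = 178 + 0.550000 + 0.003056 = 178.5530556
  W ⇒ negate
Point 4:
  Latitude: 78 + 46/60 + 1.7/3600 = 78.7671389
  N → positive
  Longitude: 85° + 43/60 + 37/3600 = 85 + 0.716667 + 0.010278 = 85.7269444
  W → negative

1. -81.603750, -147.376722
2. 40.293767, 66.406183
3. 8.652231, -178.553056
4. 78.767139, -85.726944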